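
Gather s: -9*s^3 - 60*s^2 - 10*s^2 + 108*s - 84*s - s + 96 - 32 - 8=-9*s^3 - 70*s^2 + 23*s + 56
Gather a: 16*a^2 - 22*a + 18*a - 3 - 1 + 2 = 16*a^2 - 4*a - 2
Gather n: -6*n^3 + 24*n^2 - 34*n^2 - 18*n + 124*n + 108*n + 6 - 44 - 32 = -6*n^3 - 10*n^2 + 214*n - 70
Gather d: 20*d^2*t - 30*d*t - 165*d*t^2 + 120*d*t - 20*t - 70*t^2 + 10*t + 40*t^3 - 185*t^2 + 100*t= 20*d^2*t + d*(-165*t^2 + 90*t) + 40*t^3 - 255*t^2 + 90*t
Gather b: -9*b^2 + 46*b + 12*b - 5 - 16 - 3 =-9*b^2 + 58*b - 24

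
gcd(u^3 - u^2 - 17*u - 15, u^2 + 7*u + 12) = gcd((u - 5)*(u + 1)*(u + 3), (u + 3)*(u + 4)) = u + 3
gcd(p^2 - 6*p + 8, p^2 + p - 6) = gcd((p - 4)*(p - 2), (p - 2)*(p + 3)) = p - 2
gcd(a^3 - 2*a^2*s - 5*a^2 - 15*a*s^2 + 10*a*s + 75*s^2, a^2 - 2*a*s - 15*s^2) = -a^2 + 2*a*s + 15*s^2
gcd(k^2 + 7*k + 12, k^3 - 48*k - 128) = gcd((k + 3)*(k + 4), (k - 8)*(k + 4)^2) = k + 4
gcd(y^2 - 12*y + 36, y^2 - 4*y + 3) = 1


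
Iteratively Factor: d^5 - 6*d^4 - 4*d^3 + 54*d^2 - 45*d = (d - 5)*(d^4 - d^3 - 9*d^2 + 9*d) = (d - 5)*(d - 1)*(d^3 - 9*d) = (d - 5)*(d - 3)*(d - 1)*(d^2 + 3*d) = d*(d - 5)*(d - 3)*(d - 1)*(d + 3)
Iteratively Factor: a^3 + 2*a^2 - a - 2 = (a - 1)*(a^2 + 3*a + 2) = (a - 1)*(a + 2)*(a + 1)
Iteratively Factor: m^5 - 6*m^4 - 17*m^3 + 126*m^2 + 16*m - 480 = (m - 4)*(m^4 - 2*m^3 - 25*m^2 + 26*m + 120) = (m - 5)*(m - 4)*(m^3 + 3*m^2 - 10*m - 24) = (m - 5)*(m - 4)*(m - 3)*(m^2 + 6*m + 8) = (m - 5)*(m - 4)*(m - 3)*(m + 2)*(m + 4)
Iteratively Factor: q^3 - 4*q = (q + 2)*(q^2 - 2*q) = q*(q + 2)*(q - 2)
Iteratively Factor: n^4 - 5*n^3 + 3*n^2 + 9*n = (n)*(n^3 - 5*n^2 + 3*n + 9) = n*(n + 1)*(n^2 - 6*n + 9) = n*(n - 3)*(n + 1)*(n - 3)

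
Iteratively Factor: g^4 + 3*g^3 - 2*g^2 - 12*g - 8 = (g + 2)*(g^3 + g^2 - 4*g - 4) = (g + 1)*(g + 2)*(g^2 - 4) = (g - 2)*(g + 1)*(g + 2)*(g + 2)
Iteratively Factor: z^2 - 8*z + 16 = (z - 4)*(z - 4)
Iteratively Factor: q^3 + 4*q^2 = (q)*(q^2 + 4*q) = q*(q + 4)*(q)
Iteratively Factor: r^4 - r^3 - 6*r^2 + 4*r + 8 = (r - 2)*(r^3 + r^2 - 4*r - 4) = (r - 2)*(r + 2)*(r^2 - r - 2) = (r - 2)*(r + 1)*(r + 2)*(r - 2)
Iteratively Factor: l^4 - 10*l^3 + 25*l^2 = (l - 5)*(l^3 - 5*l^2) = l*(l - 5)*(l^2 - 5*l) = l*(l - 5)^2*(l)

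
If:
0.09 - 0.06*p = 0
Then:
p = 1.50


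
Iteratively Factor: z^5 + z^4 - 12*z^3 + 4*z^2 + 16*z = (z - 2)*(z^4 + 3*z^3 - 6*z^2 - 8*z) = (z - 2)*(z + 1)*(z^3 + 2*z^2 - 8*z) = (z - 2)^2*(z + 1)*(z^2 + 4*z) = (z - 2)^2*(z + 1)*(z + 4)*(z)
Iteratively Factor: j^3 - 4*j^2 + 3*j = (j)*(j^2 - 4*j + 3) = j*(j - 1)*(j - 3)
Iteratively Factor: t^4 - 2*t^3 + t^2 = (t)*(t^3 - 2*t^2 + t) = t*(t - 1)*(t^2 - t) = t^2*(t - 1)*(t - 1)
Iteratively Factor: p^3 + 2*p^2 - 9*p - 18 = (p + 2)*(p^2 - 9) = (p + 2)*(p + 3)*(p - 3)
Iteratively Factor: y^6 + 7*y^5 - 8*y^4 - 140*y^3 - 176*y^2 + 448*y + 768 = (y + 4)*(y^5 + 3*y^4 - 20*y^3 - 60*y^2 + 64*y + 192) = (y - 2)*(y + 4)*(y^4 + 5*y^3 - 10*y^2 - 80*y - 96) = (y - 2)*(y + 3)*(y + 4)*(y^3 + 2*y^2 - 16*y - 32) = (y - 2)*(y + 3)*(y + 4)^2*(y^2 - 2*y - 8) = (y - 4)*(y - 2)*(y + 3)*(y + 4)^2*(y + 2)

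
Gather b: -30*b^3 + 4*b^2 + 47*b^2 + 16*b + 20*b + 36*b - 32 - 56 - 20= -30*b^3 + 51*b^2 + 72*b - 108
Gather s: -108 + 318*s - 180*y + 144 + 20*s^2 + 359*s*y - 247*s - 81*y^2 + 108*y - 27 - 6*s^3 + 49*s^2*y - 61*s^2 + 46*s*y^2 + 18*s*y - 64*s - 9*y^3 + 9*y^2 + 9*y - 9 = -6*s^3 + s^2*(49*y - 41) + s*(46*y^2 + 377*y + 7) - 9*y^3 - 72*y^2 - 63*y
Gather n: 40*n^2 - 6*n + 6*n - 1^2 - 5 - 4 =40*n^2 - 10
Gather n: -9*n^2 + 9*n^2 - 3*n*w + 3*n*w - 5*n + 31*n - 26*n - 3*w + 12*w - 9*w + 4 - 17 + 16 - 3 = 0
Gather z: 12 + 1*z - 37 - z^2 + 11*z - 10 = -z^2 + 12*z - 35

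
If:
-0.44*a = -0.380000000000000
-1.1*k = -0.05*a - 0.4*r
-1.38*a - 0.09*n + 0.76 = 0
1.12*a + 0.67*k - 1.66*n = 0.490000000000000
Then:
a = 0.86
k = -12.60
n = -4.80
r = -34.76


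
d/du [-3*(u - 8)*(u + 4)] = 12 - 6*u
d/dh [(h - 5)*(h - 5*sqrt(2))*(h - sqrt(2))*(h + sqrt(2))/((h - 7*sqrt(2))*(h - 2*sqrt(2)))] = (2*h^5 - 32*sqrt(2)*h^4 - 5*h^4 + 90*sqrt(2)*h^3 + 292*h^3 - 880*h^2 - 412*sqrt(2)*h^2 - 112*h + 1500*sqrt(2)*h - 620 + 280*sqrt(2))/(h^4 - 18*sqrt(2)*h^3 + 218*h^2 - 504*sqrt(2)*h + 784)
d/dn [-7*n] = -7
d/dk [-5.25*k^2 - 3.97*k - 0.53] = -10.5*k - 3.97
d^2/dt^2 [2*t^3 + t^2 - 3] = 12*t + 2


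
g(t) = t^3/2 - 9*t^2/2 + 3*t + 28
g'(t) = 3*t^2/2 - 9*t + 3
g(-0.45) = 25.69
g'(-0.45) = 7.35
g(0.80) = 27.78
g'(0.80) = -3.24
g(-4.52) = -123.67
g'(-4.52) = 74.33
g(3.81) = 1.76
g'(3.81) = -9.52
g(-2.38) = -11.37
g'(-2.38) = 32.92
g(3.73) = 2.53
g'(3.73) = -9.70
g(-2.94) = -32.42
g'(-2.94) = 42.43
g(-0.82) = 22.24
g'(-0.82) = 11.39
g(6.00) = -8.00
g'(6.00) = 3.00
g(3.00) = 10.00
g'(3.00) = -10.50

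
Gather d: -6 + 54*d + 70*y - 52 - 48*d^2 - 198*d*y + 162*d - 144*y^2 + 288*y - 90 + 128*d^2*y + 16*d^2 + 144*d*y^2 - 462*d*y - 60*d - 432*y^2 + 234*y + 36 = d^2*(128*y - 32) + d*(144*y^2 - 660*y + 156) - 576*y^2 + 592*y - 112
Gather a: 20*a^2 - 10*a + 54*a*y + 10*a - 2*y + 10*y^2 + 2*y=20*a^2 + 54*a*y + 10*y^2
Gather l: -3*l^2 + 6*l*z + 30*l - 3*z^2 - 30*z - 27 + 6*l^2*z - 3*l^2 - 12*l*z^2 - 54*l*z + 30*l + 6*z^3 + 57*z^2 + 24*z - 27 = l^2*(6*z - 6) + l*(-12*z^2 - 48*z + 60) + 6*z^3 + 54*z^2 - 6*z - 54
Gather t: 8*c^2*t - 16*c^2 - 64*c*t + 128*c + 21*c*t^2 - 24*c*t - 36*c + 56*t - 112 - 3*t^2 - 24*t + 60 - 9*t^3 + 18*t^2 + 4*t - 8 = -16*c^2 + 92*c - 9*t^3 + t^2*(21*c + 15) + t*(8*c^2 - 88*c + 36) - 60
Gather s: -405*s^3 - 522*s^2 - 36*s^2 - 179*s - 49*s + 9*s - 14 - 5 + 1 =-405*s^3 - 558*s^2 - 219*s - 18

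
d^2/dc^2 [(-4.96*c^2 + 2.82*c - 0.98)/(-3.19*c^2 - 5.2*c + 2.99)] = (5.6843418860808e-14*c^4 - 221.946164*c^3 + 343.689324*c^2 - 63.847212*c + 72.688148)/(32.461759*c^6 + 158.74716*c^5 + 167.493183*c^4 - 156.98072*c^3 - 156.992043*c^2 + 139.46556*c - 26.730899)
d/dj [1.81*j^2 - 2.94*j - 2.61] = 3.62*j - 2.94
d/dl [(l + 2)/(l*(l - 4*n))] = (-l^2 - 4*l + 8*n)/(l^2*(l^2 - 8*l*n + 16*n^2))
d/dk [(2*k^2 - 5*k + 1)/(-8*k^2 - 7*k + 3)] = 2*(-27*k^2 + 14*k - 4)/(64*k^4 + 112*k^3 + k^2 - 42*k + 9)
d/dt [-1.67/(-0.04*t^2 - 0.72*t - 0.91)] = (-0.1336*t - 1.2024)/(0.04*t^2 + 0.72*t + 0.91)^2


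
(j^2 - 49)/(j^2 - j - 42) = (j + 7)/(j + 6)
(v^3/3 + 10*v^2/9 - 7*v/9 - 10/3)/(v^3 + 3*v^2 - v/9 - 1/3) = (3*v^2 + v - 10)/(9*v^2 - 1)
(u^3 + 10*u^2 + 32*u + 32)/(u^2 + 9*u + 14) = (u^2 + 8*u + 16)/(u + 7)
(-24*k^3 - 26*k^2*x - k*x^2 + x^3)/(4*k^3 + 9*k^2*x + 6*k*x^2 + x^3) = (-6*k + x)/(k + x)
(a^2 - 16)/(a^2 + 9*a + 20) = (a - 4)/(a + 5)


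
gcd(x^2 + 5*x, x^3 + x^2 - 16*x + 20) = x + 5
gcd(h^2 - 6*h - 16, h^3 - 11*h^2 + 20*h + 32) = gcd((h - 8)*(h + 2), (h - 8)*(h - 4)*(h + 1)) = h - 8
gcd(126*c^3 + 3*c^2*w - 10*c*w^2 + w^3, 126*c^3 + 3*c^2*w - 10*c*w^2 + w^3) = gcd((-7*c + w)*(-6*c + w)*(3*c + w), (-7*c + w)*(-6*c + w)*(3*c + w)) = 126*c^3 + 3*c^2*w - 10*c*w^2 + w^3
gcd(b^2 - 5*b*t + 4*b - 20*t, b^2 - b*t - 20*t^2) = -b + 5*t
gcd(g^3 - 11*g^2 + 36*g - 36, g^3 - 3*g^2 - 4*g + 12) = g^2 - 5*g + 6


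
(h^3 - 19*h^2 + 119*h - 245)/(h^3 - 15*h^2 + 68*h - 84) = (h^2 - 12*h + 35)/(h^2 - 8*h + 12)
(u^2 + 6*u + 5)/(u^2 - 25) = (u + 1)/(u - 5)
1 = 1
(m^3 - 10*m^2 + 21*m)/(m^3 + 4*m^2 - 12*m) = (m^2 - 10*m + 21)/(m^2 + 4*m - 12)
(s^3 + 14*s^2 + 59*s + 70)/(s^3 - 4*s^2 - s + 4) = (s^3 + 14*s^2 + 59*s + 70)/(s^3 - 4*s^2 - s + 4)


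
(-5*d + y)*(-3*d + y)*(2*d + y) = 30*d^3 - d^2*y - 6*d*y^2 + y^3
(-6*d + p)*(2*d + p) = -12*d^2 - 4*d*p + p^2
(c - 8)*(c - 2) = c^2 - 10*c + 16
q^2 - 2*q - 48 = (q - 8)*(q + 6)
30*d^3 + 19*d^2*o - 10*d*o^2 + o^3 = (-6*d + o)*(-5*d + o)*(d + o)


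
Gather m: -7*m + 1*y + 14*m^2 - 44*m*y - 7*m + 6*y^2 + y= 14*m^2 + m*(-44*y - 14) + 6*y^2 + 2*y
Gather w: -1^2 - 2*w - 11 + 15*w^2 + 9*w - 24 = 15*w^2 + 7*w - 36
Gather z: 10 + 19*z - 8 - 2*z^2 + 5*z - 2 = -2*z^2 + 24*z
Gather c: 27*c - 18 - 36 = 27*c - 54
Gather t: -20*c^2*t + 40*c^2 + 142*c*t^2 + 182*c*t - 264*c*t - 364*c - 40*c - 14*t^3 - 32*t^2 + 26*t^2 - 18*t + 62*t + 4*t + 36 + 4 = 40*c^2 - 404*c - 14*t^3 + t^2*(142*c - 6) + t*(-20*c^2 - 82*c + 48) + 40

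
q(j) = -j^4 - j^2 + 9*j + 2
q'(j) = -4*j^3 - 2*j + 9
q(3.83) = -193.38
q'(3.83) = -223.39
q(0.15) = 3.33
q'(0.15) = 8.69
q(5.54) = -920.81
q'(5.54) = -682.21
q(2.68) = -32.65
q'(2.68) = -73.36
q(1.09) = 9.21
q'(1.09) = 1.64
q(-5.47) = -972.41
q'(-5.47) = 674.61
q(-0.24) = -0.22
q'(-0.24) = 9.54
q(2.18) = -5.72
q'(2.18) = -36.80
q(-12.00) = -20986.00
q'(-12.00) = 6945.00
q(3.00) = -61.00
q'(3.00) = -105.00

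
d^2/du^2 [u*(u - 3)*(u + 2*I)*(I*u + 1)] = 12*I*u^2 + u*(-6 - 18*I) + 6 + 4*I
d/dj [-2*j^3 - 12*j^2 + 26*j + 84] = -6*j^2 - 24*j + 26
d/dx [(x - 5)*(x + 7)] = 2*x + 2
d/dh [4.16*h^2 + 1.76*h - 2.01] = 8.32*h + 1.76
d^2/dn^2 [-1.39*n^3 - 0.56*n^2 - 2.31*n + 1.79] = -8.34*n - 1.12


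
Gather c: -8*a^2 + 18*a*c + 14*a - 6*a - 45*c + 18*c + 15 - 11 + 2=-8*a^2 + 8*a + c*(18*a - 27) + 6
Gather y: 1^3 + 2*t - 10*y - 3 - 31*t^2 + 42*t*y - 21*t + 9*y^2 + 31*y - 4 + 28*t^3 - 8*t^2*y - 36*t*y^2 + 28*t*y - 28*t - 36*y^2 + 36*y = 28*t^3 - 31*t^2 - 47*t + y^2*(-36*t - 27) + y*(-8*t^2 + 70*t + 57) - 6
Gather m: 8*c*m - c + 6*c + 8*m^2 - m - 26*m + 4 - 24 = 5*c + 8*m^2 + m*(8*c - 27) - 20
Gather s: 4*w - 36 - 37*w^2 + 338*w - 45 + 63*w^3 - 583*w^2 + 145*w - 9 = 63*w^3 - 620*w^2 + 487*w - 90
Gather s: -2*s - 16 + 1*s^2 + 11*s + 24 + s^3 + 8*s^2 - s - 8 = s^3 + 9*s^2 + 8*s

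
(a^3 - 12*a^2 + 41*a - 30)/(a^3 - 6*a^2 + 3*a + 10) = (a^2 - 7*a + 6)/(a^2 - a - 2)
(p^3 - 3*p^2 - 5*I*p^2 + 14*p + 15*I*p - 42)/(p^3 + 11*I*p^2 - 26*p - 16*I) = (p^2 - p*(3 + 7*I) + 21*I)/(p^2 + 9*I*p - 8)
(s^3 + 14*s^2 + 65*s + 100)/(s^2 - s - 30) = (s^2 + 9*s + 20)/(s - 6)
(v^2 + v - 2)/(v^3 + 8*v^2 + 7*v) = (v^2 + v - 2)/(v*(v^2 + 8*v + 7))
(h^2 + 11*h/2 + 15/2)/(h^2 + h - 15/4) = 2*(h + 3)/(2*h - 3)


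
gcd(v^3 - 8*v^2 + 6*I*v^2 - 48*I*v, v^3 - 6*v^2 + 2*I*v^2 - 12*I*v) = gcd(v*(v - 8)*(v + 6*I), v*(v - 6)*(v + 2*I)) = v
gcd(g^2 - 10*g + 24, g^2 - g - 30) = g - 6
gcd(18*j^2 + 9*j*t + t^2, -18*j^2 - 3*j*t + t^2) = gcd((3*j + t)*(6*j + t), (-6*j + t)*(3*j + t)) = 3*j + t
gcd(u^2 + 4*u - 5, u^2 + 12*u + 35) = u + 5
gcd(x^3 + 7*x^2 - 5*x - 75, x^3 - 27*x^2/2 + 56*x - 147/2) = x - 3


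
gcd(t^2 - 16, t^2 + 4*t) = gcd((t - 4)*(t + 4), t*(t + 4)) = t + 4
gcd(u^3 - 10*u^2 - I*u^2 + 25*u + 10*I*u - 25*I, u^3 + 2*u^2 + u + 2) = u - I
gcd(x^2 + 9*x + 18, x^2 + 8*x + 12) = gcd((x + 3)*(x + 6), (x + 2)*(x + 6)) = x + 6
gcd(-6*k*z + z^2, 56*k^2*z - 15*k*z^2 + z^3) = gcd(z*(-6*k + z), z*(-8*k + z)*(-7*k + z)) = z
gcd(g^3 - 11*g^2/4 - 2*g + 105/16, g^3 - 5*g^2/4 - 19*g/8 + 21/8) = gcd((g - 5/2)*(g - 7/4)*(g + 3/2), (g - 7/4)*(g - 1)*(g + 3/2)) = g^2 - g/4 - 21/8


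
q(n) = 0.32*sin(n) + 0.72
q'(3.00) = -0.32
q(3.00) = 0.77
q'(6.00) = 0.31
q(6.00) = 0.63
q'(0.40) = 0.29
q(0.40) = 0.84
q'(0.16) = 0.32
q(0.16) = 0.77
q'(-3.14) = -0.32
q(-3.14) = 0.72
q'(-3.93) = -0.23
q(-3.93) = 0.95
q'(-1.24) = 0.10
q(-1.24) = 0.42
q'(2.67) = -0.29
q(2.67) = 0.87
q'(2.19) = -0.19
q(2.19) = 0.98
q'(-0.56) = 0.27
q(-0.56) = 0.55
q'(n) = 0.32*cos(n)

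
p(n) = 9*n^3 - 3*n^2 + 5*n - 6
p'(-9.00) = 2246.00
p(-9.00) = -6855.00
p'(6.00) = 941.00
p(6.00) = 1860.00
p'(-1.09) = 43.62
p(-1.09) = -26.67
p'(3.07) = 241.05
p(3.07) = 241.49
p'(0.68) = 13.40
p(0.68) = -1.16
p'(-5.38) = 818.78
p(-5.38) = -1521.22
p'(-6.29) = 1110.97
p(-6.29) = -2395.87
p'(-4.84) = 666.53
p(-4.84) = -1120.90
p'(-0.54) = 16.11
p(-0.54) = -10.99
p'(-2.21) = 150.13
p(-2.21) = -128.85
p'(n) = 27*n^2 - 6*n + 5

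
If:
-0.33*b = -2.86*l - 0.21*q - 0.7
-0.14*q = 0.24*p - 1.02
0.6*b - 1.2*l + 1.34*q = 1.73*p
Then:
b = 15.294053030303 - 5.2807702020202*q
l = 1.51994318181818 - 0.682746212121212*q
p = 4.25 - 0.583333333333333*q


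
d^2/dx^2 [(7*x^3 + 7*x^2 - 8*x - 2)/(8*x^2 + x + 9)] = 2*(-1065*x^3 - 1707*x^2 + 3381*x + 781)/(512*x^6 + 192*x^5 + 1752*x^4 + 433*x^3 + 1971*x^2 + 243*x + 729)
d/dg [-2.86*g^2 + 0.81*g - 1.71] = 0.81 - 5.72*g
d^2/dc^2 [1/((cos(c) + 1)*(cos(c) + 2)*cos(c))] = (-64*(1 - cos(c)^2)^2/cos(c)^3 + 12*sin(c)^6/cos(c)^3 + 3*cos(c)^3 - 33*cos(c)^2 + 36*tan(c)^2 + 66 - 30/cos(c) + 60/cos(c)^3)/((cos(c) + 1)^3*(cos(c) + 2)^3)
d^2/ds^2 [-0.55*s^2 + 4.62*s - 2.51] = -1.10000000000000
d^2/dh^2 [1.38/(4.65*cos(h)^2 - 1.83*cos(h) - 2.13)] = (119.3562*(1 - cos(h)^2)^2 - 35.22933*cos(h)^3 + 118.972422*cos(h)^2 + 65.079558*cos(h) - 155.935584)/(-4.65*cos(h)^2 + 1.83*cos(h) + 2.13)^3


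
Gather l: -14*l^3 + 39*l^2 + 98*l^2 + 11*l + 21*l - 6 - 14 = -14*l^3 + 137*l^2 + 32*l - 20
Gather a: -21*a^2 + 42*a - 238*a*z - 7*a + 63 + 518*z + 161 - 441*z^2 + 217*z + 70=-21*a^2 + a*(35 - 238*z) - 441*z^2 + 735*z + 294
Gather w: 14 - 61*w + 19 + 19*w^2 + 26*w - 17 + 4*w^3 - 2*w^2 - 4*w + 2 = 4*w^3 + 17*w^2 - 39*w + 18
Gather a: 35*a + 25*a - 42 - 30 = 60*a - 72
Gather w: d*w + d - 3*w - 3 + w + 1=d + w*(d - 2) - 2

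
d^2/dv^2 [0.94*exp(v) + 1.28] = 0.94*exp(v)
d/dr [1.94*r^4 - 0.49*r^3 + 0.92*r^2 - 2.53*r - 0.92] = 7.76*r^3 - 1.47*r^2 + 1.84*r - 2.53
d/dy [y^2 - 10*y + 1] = 2*y - 10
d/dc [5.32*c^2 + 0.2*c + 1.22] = 10.64*c + 0.2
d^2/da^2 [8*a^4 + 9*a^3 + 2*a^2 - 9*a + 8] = 96*a^2 + 54*a + 4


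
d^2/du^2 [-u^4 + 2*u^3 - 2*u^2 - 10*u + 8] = -12*u^2 + 12*u - 4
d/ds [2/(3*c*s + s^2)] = 2*(-3*c - 2*s)/(s^2*(3*c + s)^2)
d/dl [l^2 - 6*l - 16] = 2*l - 6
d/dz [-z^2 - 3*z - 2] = -2*z - 3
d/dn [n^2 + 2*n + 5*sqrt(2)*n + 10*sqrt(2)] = 2*n + 2 + 5*sqrt(2)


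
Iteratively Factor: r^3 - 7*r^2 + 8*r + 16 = (r - 4)*(r^2 - 3*r - 4) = (r - 4)*(r + 1)*(r - 4)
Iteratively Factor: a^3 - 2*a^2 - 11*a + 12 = (a - 4)*(a^2 + 2*a - 3) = (a - 4)*(a + 3)*(a - 1)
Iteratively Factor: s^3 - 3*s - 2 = (s + 1)*(s^2 - s - 2) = (s - 2)*(s + 1)*(s + 1)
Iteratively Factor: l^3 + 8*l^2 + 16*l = (l + 4)*(l^2 + 4*l) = l*(l + 4)*(l + 4)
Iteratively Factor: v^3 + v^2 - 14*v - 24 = (v - 4)*(v^2 + 5*v + 6) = (v - 4)*(v + 2)*(v + 3)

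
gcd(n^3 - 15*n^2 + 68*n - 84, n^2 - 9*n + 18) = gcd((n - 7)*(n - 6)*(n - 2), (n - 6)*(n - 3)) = n - 6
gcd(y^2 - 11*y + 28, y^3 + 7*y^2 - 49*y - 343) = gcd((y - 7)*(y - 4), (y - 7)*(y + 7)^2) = y - 7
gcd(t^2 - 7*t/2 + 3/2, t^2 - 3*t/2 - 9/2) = t - 3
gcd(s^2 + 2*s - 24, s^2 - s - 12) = s - 4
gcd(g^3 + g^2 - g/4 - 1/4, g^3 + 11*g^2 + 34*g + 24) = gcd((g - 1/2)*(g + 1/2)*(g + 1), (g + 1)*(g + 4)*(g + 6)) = g + 1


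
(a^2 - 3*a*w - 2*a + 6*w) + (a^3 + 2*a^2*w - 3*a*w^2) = a^3 + 2*a^2*w + a^2 - 3*a*w^2 - 3*a*w - 2*a + 6*w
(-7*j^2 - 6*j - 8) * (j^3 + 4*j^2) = -7*j^5 - 34*j^4 - 32*j^3 - 32*j^2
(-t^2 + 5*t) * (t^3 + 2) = -t^5 + 5*t^4 - 2*t^2 + 10*t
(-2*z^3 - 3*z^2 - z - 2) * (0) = 0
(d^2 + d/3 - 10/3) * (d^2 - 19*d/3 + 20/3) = d^4 - 6*d^3 + 11*d^2/9 + 70*d/3 - 200/9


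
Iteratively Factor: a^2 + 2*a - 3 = (a + 3)*(a - 1)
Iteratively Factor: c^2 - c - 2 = (c - 2)*(c + 1)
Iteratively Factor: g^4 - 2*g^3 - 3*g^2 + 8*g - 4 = (g - 1)*(g^3 - g^2 - 4*g + 4) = (g - 2)*(g - 1)*(g^2 + g - 2) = (g - 2)*(g - 1)^2*(g + 2)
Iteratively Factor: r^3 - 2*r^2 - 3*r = (r - 3)*(r^2 + r) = r*(r - 3)*(r + 1)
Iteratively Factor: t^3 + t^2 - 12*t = (t)*(t^2 + t - 12) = t*(t - 3)*(t + 4)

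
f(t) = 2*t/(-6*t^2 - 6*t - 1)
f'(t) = 2*t*(12*t + 6)/(-6*t^2 - 6*t - 1)^2 + 2/(-6*t^2 - 6*t - 1)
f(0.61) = -0.18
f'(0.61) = 0.05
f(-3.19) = 0.15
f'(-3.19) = 0.07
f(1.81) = -0.11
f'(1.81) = 0.04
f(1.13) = -0.15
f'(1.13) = 0.06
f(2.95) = -0.08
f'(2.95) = 0.02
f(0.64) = -0.18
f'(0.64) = 0.05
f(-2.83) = 0.18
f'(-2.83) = 0.09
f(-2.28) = 0.25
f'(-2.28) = 0.18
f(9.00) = -0.03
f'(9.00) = 0.00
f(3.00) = -0.08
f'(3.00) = 0.02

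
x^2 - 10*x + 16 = (x - 8)*(x - 2)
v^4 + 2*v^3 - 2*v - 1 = (v - 1)*(v + 1)^3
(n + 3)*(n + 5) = n^2 + 8*n + 15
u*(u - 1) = u^2 - u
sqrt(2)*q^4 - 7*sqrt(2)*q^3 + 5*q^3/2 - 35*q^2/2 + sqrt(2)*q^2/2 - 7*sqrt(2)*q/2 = q*(q - 7)*(q + sqrt(2))*(sqrt(2)*q + 1/2)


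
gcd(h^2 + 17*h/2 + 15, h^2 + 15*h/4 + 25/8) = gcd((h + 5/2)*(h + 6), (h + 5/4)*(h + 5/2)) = h + 5/2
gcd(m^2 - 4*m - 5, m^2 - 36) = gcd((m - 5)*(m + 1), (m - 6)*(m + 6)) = 1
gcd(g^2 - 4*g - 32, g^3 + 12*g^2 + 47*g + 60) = g + 4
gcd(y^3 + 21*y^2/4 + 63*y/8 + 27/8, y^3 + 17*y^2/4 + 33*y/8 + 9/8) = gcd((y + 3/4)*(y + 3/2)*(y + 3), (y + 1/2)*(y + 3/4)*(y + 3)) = y^2 + 15*y/4 + 9/4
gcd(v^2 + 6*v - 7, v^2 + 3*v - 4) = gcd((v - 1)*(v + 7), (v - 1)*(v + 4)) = v - 1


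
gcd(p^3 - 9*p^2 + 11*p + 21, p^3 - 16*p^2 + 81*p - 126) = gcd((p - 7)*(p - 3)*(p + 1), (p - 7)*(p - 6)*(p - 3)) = p^2 - 10*p + 21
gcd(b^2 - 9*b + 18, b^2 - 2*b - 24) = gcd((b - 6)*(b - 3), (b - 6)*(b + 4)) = b - 6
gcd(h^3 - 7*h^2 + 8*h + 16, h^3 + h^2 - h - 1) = h + 1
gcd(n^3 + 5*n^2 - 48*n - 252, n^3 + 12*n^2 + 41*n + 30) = n + 6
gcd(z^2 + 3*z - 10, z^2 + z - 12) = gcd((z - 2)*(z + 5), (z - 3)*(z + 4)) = 1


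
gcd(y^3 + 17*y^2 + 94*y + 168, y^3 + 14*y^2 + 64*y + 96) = y^2 + 10*y + 24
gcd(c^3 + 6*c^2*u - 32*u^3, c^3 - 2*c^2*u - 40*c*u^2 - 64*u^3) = c + 4*u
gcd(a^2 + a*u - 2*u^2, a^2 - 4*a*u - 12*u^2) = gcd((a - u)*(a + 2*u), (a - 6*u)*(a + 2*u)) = a + 2*u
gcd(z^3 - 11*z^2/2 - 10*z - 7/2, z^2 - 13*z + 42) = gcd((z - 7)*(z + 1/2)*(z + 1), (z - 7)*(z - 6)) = z - 7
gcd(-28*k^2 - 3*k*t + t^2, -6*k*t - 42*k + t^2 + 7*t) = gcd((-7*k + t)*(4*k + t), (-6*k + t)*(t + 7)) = 1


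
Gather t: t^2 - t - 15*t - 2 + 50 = t^2 - 16*t + 48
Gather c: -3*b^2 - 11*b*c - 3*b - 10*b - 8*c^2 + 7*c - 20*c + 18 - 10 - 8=-3*b^2 - 13*b - 8*c^2 + c*(-11*b - 13)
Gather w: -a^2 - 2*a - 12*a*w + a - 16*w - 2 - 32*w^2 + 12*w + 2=-a^2 - a - 32*w^2 + w*(-12*a - 4)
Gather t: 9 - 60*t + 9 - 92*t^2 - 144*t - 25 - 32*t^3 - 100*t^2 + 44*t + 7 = -32*t^3 - 192*t^2 - 160*t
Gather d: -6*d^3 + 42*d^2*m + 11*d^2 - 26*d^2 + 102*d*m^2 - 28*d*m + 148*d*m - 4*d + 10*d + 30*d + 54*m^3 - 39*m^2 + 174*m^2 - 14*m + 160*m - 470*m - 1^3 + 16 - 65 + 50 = -6*d^3 + d^2*(42*m - 15) + d*(102*m^2 + 120*m + 36) + 54*m^3 + 135*m^2 - 324*m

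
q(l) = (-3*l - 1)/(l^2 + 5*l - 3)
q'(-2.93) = 0.41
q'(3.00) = 0.11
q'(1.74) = 0.35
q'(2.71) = 0.13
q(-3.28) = -1.02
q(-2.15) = -0.60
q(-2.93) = -0.86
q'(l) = (-3*l - 1)*(-2*l - 5)/(l^2 + 5*l - 3)^2 - 3/(l^2 + 5*l - 3) = (3*l^2 + 2*l + 14)/(l^4 + 10*l^3 + 19*l^2 - 30*l + 9)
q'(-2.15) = 0.28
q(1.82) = -0.69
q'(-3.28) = 0.53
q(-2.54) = -0.72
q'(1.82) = 0.31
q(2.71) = -0.51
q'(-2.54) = 0.33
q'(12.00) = 0.01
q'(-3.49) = 0.64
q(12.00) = -0.18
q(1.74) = -0.71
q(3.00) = -0.48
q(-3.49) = -1.15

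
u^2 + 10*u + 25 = (u + 5)^2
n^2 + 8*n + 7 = (n + 1)*(n + 7)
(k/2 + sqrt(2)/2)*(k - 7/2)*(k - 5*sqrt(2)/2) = k^3/2 - 7*k^2/4 - 3*sqrt(2)*k^2/4 - 5*k/2 + 21*sqrt(2)*k/8 + 35/4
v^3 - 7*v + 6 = (v - 2)*(v - 1)*(v + 3)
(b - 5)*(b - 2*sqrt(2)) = b^2 - 5*b - 2*sqrt(2)*b + 10*sqrt(2)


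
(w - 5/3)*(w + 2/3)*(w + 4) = w^3 + 3*w^2 - 46*w/9 - 40/9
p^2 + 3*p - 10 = (p - 2)*(p + 5)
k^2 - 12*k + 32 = (k - 8)*(k - 4)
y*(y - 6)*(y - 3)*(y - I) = y^4 - 9*y^3 - I*y^3 + 18*y^2 + 9*I*y^2 - 18*I*y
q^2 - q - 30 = (q - 6)*(q + 5)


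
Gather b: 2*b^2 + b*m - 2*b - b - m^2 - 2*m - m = 2*b^2 + b*(m - 3) - m^2 - 3*m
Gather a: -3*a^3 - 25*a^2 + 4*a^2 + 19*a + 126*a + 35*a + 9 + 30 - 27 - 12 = -3*a^3 - 21*a^2 + 180*a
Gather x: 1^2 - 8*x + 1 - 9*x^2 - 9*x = -9*x^2 - 17*x + 2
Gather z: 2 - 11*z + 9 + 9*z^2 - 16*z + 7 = 9*z^2 - 27*z + 18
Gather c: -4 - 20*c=-20*c - 4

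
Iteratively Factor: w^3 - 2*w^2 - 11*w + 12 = (w + 3)*(w^2 - 5*w + 4) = (w - 1)*(w + 3)*(w - 4)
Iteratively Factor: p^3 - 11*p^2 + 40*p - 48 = (p - 3)*(p^2 - 8*p + 16) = (p - 4)*(p - 3)*(p - 4)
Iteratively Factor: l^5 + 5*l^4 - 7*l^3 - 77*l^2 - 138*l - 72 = (l + 3)*(l^4 + 2*l^3 - 13*l^2 - 38*l - 24) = (l + 1)*(l + 3)*(l^3 + l^2 - 14*l - 24) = (l + 1)*(l + 2)*(l + 3)*(l^2 - l - 12) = (l + 1)*(l + 2)*(l + 3)^2*(l - 4)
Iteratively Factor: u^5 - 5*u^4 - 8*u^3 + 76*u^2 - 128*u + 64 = (u - 2)*(u^4 - 3*u^3 - 14*u^2 + 48*u - 32) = (u - 2)^2*(u^3 - u^2 - 16*u + 16) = (u - 2)^2*(u - 1)*(u^2 - 16) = (u - 4)*(u - 2)^2*(u - 1)*(u + 4)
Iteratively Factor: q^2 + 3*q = (q + 3)*(q)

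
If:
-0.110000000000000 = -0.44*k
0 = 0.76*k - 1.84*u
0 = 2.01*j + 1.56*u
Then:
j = -0.08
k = 0.25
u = 0.10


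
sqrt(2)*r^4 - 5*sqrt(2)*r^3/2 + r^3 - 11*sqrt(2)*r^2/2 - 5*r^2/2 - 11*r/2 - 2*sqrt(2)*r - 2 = (r - 4)*(r + 1/2)*(r + 1)*(sqrt(2)*r + 1)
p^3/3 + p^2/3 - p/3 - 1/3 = (p/3 + 1/3)*(p - 1)*(p + 1)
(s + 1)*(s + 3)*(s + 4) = s^3 + 8*s^2 + 19*s + 12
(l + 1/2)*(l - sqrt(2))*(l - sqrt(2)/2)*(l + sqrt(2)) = l^4 - sqrt(2)*l^3/2 + l^3/2 - 2*l^2 - sqrt(2)*l^2/4 - l + sqrt(2)*l + sqrt(2)/2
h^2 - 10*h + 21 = (h - 7)*(h - 3)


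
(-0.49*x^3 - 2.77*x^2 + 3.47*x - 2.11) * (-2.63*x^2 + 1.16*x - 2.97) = 1.2887*x^5 + 6.7167*x^4 - 10.884*x^3 + 17.8014*x^2 - 12.7535*x + 6.2667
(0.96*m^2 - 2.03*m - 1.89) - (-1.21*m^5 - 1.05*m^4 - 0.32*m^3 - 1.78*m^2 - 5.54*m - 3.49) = 1.21*m^5 + 1.05*m^4 + 0.32*m^3 + 2.74*m^2 + 3.51*m + 1.6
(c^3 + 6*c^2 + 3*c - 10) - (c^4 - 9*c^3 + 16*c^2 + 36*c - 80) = -c^4 + 10*c^3 - 10*c^2 - 33*c + 70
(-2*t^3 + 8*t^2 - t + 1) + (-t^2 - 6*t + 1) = -2*t^3 + 7*t^2 - 7*t + 2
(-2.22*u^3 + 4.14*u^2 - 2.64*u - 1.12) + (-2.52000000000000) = -2.22*u^3 + 4.14*u^2 - 2.64*u - 3.64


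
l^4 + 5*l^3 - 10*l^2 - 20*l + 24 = (l - 2)*(l - 1)*(l + 2)*(l + 6)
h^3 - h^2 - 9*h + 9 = (h - 3)*(h - 1)*(h + 3)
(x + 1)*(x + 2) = x^2 + 3*x + 2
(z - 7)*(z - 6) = z^2 - 13*z + 42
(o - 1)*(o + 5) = o^2 + 4*o - 5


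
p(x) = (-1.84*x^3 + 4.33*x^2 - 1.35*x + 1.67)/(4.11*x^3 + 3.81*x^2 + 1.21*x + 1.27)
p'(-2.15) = -1.12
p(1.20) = 0.20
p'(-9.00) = -0.02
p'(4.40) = -0.05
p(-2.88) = -1.24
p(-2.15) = -1.75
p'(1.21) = -0.30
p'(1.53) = -0.22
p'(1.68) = -0.20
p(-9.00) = -0.63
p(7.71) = -0.28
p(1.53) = 0.12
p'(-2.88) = -0.42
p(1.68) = 0.09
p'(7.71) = -0.02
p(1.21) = 0.20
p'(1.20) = -0.30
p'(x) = (-12.33*x^2 - 7.62*x - 1.21)*(-1.84*x^3 + 4.33*x^2 - 1.35*x + 1.67)/(4.11*x^3 + 3.81*x^2 + 1.21*x + 1.27)^2 + (-5.52*x^2 + 8.66*x - 1.35)/(4.11*x^3 + 3.81*x^2 + 1.21*x + 1.27)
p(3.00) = -0.09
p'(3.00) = -0.09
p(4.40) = -0.18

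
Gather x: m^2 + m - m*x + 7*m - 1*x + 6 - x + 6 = m^2 + 8*m + x*(-m - 2) + 12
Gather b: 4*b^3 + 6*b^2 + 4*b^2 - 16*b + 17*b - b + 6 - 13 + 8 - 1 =4*b^3 + 10*b^2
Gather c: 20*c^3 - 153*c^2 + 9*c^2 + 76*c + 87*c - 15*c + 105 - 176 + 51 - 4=20*c^3 - 144*c^2 + 148*c - 24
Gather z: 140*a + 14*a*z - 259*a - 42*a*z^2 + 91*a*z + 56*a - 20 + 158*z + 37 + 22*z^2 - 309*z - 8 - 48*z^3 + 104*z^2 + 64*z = -63*a - 48*z^3 + z^2*(126 - 42*a) + z*(105*a - 87) + 9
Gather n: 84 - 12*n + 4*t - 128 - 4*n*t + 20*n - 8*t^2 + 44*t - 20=n*(8 - 4*t) - 8*t^2 + 48*t - 64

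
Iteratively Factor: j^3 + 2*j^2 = (j)*(j^2 + 2*j) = j*(j + 2)*(j)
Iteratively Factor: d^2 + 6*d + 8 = (d + 2)*(d + 4)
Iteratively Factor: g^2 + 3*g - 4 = (g + 4)*(g - 1)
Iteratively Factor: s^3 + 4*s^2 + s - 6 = (s + 3)*(s^2 + s - 2) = (s - 1)*(s + 3)*(s + 2)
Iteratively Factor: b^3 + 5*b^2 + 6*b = (b + 3)*(b^2 + 2*b) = b*(b + 3)*(b + 2)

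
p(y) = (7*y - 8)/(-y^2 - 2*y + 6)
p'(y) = (2*y + 2)*(7*y - 8)/(-y^2 - 2*y + 6)^2 + 7/(-y^2 - 2*y + 6)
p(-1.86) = -3.36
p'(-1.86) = 2.04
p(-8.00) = 1.52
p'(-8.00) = 0.34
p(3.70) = -1.19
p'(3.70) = 0.28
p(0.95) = -0.42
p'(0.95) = 1.67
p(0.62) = -0.84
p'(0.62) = 0.98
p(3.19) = -1.36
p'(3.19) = 0.41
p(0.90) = -0.50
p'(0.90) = 1.50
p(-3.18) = -13.46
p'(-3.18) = 29.23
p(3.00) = -1.44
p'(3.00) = 0.51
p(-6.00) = 2.78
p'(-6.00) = 1.15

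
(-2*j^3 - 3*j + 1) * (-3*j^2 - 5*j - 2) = 6*j^5 + 10*j^4 + 13*j^3 + 12*j^2 + j - 2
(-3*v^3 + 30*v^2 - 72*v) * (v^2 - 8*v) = -3*v^5 + 54*v^4 - 312*v^3 + 576*v^2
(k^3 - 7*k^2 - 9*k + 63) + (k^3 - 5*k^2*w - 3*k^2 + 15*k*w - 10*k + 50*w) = 2*k^3 - 5*k^2*w - 10*k^2 + 15*k*w - 19*k + 50*w + 63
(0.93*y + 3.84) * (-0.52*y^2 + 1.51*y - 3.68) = -0.4836*y^3 - 0.5925*y^2 + 2.376*y - 14.1312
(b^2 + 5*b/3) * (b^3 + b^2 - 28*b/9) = b^5 + 8*b^4/3 - 13*b^3/9 - 140*b^2/27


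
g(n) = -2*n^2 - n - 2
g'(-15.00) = 59.00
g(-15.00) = -437.00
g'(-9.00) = 35.00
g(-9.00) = -155.00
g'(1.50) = -7.00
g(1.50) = -8.00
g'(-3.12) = 11.48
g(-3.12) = -18.35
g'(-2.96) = 10.84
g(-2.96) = -16.56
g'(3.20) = -13.80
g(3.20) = -25.68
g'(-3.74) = 13.96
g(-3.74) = -26.24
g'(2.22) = -9.88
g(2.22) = -14.08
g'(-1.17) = 3.68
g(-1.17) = -3.57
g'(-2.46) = 8.84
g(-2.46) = -11.64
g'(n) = -4*n - 1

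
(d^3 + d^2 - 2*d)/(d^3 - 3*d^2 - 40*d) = (-d^2 - d + 2)/(-d^2 + 3*d + 40)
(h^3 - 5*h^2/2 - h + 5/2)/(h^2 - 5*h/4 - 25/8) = 4*(h^2 - 1)/(4*h + 5)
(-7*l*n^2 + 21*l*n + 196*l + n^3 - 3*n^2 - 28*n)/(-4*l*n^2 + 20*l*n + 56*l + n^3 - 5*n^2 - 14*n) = (7*l*n + 28*l - n^2 - 4*n)/(4*l*n + 8*l - n^2 - 2*n)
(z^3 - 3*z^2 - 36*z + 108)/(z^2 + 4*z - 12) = (z^2 - 9*z + 18)/(z - 2)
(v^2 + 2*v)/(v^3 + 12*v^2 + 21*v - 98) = v*(v + 2)/(v^3 + 12*v^2 + 21*v - 98)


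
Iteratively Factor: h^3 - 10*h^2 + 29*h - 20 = (h - 4)*(h^2 - 6*h + 5) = (h - 4)*(h - 1)*(h - 5)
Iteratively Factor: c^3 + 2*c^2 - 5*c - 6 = (c + 1)*(c^2 + c - 6) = (c + 1)*(c + 3)*(c - 2)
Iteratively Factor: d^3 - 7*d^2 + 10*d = (d)*(d^2 - 7*d + 10) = d*(d - 2)*(d - 5)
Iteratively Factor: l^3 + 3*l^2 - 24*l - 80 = (l + 4)*(l^2 - l - 20) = (l - 5)*(l + 4)*(l + 4)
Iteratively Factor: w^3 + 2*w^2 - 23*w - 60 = (w - 5)*(w^2 + 7*w + 12) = (w - 5)*(w + 3)*(w + 4)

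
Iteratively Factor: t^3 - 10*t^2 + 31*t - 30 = (t - 3)*(t^2 - 7*t + 10) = (t - 5)*(t - 3)*(t - 2)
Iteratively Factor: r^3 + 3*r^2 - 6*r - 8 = (r - 2)*(r^2 + 5*r + 4) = (r - 2)*(r + 1)*(r + 4)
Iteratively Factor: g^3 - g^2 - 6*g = (g + 2)*(g^2 - 3*g) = g*(g + 2)*(g - 3)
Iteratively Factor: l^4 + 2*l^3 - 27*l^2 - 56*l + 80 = (l - 5)*(l^3 + 7*l^2 + 8*l - 16) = (l - 5)*(l - 1)*(l^2 + 8*l + 16) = (l - 5)*(l - 1)*(l + 4)*(l + 4)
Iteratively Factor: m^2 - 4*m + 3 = (m - 3)*(m - 1)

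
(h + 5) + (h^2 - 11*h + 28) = h^2 - 10*h + 33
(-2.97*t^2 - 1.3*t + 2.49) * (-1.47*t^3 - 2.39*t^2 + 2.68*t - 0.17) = 4.3659*t^5 + 9.0093*t^4 - 8.5129*t^3 - 8.9302*t^2 + 6.8942*t - 0.4233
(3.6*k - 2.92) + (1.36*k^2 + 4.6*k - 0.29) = 1.36*k^2 + 8.2*k - 3.21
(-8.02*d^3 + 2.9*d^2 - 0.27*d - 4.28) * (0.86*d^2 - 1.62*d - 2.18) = -6.8972*d^5 + 15.4864*d^4 + 12.5534*d^3 - 9.5654*d^2 + 7.5222*d + 9.3304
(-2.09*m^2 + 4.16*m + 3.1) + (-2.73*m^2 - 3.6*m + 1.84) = -4.82*m^2 + 0.56*m + 4.94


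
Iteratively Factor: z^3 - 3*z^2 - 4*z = (z - 4)*(z^2 + z) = (z - 4)*(z + 1)*(z)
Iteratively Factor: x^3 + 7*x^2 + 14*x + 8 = (x + 4)*(x^2 + 3*x + 2) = (x + 1)*(x + 4)*(x + 2)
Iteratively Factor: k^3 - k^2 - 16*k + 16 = (k - 1)*(k^2 - 16) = (k - 1)*(k + 4)*(k - 4)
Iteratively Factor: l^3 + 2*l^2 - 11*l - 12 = (l + 4)*(l^2 - 2*l - 3) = (l - 3)*(l + 4)*(l + 1)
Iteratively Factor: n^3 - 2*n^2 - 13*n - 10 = (n + 2)*(n^2 - 4*n - 5) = (n - 5)*(n + 2)*(n + 1)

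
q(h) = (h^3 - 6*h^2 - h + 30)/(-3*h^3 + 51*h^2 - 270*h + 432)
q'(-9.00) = 0.01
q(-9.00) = -0.13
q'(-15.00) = 0.01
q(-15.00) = -0.18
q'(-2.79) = 0.03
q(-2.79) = -0.02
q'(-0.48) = 0.04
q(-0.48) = 0.05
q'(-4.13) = 0.02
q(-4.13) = -0.05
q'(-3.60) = 0.02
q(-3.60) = -0.04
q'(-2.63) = 0.03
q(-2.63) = -0.02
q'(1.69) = 0.05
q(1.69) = 0.15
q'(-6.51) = 0.02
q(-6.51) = -0.10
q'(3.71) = 0.02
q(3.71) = 0.25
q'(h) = (3*h^2 - 12*h - 1)/(-3*h^3 + 51*h^2 - 270*h + 432) + (9*h^2 - 102*h + 270)*(h^3 - 6*h^2 - h + 30)/(-3*h^3 + 51*h^2 - 270*h + 432)^2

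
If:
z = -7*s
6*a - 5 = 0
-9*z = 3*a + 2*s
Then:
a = 5/6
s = 5/122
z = -35/122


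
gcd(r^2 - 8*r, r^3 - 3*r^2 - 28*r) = r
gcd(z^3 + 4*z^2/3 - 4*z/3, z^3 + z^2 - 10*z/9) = z^2 - 2*z/3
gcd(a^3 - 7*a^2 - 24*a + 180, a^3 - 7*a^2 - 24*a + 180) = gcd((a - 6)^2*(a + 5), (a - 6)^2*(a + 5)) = a^3 - 7*a^2 - 24*a + 180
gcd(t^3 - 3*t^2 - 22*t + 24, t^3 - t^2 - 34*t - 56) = t + 4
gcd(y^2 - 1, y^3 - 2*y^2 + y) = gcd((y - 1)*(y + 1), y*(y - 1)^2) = y - 1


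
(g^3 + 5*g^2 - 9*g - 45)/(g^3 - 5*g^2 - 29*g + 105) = (g + 3)/(g - 7)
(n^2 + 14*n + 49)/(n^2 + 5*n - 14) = (n + 7)/(n - 2)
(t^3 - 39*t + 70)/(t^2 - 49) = (t^2 - 7*t + 10)/(t - 7)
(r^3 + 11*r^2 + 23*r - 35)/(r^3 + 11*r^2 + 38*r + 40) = (r^2 + 6*r - 7)/(r^2 + 6*r + 8)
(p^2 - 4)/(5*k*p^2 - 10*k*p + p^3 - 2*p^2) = (p + 2)/(p*(5*k + p))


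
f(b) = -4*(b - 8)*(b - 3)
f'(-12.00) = 140.00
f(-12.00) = -1200.00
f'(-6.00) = 92.00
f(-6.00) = -504.00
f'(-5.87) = 90.96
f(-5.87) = -492.11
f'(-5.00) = 84.00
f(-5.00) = -416.00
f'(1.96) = 28.32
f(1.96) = -25.13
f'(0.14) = 42.88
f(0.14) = -89.92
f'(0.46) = 40.32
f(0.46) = -76.61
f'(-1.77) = 58.16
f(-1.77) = -186.41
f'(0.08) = 43.36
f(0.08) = -92.51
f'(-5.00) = 84.00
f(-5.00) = -416.00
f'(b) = 44 - 8*b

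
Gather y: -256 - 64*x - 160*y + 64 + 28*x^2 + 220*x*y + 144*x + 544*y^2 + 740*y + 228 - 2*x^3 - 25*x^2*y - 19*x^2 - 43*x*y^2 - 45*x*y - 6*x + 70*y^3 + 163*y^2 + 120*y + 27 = -2*x^3 + 9*x^2 + 74*x + 70*y^3 + y^2*(707 - 43*x) + y*(-25*x^2 + 175*x + 700) + 63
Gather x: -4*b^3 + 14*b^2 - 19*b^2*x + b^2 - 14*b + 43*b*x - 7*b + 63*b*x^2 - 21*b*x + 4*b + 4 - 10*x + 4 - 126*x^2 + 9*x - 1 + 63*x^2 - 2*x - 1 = -4*b^3 + 15*b^2 - 17*b + x^2*(63*b - 63) + x*(-19*b^2 + 22*b - 3) + 6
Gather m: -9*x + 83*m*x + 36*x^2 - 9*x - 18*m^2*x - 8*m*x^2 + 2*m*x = -18*m^2*x + m*(-8*x^2 + 85*x) + 36*x^2 - 18*x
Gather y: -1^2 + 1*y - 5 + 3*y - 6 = 4*y - 12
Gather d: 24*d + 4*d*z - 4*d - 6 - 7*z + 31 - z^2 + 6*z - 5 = d*(4*z + 20) - z^2 - z + 20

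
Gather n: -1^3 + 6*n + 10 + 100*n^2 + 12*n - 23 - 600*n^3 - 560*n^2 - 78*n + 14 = -600*n^3 - 460*n^2 - 60*n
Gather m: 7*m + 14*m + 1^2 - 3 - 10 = 21*m - 12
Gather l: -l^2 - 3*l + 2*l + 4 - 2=-l^2 - l + 2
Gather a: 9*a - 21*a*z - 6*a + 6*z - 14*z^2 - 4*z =a*(3 - 21*z) - 14*z^2 + 2*z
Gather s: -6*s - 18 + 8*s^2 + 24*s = 8*s^2 + 18*s - 18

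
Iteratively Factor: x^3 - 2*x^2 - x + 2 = (x + 1)*(x^2 - 3*x + 2) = (x - 2)*(x + 1)*(x - 1)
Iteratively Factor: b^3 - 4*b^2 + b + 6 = (b + 1)*(b^2 - 5*b + 6) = (b - 3)*(b + 1)*(b - 2)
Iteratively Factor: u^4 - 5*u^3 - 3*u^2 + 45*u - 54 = (u - 3)*(u^3 - 2*u^2 - 9*u + 18) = (u - 3)*(u - 2)*(u^2 - 9) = (u - 3)*(u - 2)*(u + 3)*(u - 3)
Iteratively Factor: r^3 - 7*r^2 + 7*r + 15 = (r - 3)*(r^2 - 4*r - 5) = (r - 3)*(r + 1)*(r - 5)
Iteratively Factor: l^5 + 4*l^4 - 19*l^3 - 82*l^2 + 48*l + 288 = (l - 4)*(l^4 + 8*l^3 + 13*l^2 - 30*l - 72) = (l - 4)*(l + 3)*(l^3 + 5*l^2 - 2*l - 24) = (l - 4)*(l + 3)*(l + 4)*(l^2 + l - 6) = (l - 4)*(l - 2)*(l + 3)*(l + 4)*(l + 3)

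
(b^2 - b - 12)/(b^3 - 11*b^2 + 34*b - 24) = (b + 3)/(b^2 - 7*b + 6)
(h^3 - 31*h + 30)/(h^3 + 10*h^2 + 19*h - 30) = (h - 5)/(h + 5)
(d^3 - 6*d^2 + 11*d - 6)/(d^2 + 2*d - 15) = (d^2 - 3*d + 2)/(d + 5)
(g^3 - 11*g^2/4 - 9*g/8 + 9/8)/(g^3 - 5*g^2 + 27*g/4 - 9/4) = (4*g + 3)/(2*(2*g - 3))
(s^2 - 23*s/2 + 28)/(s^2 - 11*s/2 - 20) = (2*s - 7)/(2*s + 5)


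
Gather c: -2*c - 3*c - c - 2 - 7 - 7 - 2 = -6*c - 18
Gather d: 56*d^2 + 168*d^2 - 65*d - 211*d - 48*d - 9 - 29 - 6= 224*d^2 - 324*d - 44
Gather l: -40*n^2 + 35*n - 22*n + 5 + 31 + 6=-40*n^2 + 13*n + 42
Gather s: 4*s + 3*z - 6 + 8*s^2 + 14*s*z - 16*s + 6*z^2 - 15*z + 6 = 8*s^2 + s*(14*z - 12) + 6*z^2 - 12*z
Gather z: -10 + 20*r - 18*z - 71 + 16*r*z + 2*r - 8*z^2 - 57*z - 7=22*r - 8*z^2 + z*(16*r - 75) - 88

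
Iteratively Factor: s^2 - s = (s - 1)*(s)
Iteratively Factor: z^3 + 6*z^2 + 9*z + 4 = (z + 1)*(z^2 + 5*z + 4) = (z + 1)*(z + 4)*(z + 1)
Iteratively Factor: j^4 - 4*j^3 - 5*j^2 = (j)*(j^3 - 4*j^2 - 5*j) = j^2*(j^2 - 4*j - 5) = j^2*(j + 1)*(j - 5)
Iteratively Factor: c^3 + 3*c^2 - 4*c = (c + 4)*(c^2 - c) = c*(c + 4)*(c - 1)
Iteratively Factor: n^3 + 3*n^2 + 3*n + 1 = (n + 1)*(n^2 + 2*n + 1) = (n + 1)^2*(n + 1)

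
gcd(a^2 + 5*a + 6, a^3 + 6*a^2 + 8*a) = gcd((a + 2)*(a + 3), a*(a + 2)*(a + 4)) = a + 2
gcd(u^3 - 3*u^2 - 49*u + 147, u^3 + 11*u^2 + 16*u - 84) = u + 7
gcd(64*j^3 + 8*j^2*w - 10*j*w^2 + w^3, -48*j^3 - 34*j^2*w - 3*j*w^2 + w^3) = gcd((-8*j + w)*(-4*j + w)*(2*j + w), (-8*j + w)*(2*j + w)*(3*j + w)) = -16*j^2 - 6*j*w + w^2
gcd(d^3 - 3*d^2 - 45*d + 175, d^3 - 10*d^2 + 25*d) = d^2 - 10*d + 25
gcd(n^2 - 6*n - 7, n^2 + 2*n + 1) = n + 1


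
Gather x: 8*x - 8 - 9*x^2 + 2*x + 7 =-9*x^2 + 10*x - 1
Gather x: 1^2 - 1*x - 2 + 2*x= x - 1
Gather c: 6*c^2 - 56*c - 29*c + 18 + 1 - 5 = 6*c^2 - 85*c + 14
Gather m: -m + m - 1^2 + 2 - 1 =0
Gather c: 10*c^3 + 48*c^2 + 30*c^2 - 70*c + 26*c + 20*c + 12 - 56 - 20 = 10*c^3 + 78*c^2 - 24*c - 64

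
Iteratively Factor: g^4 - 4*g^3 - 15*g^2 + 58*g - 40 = (g - 1)*(g^3 - 3*g^2 - 18*g + 40) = (g - 2)*(g - 1)*(g^2 - g - 20) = (g - 2)*(g - 1)*(g + 4)*(g - 5)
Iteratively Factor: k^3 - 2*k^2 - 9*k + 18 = (k + 3)*(k^2 - 5*k + 6) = (k - 2)*(k + 3)*(k - 3)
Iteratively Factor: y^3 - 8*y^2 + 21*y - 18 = (y - 3)*(y^2 - 5*y + 6) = (y - 3)^2*(y - 2)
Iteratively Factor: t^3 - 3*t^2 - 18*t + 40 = (t - 5)*(t^2 + 2*t - 8) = (t - 5)*(t + 4)*(t - 2)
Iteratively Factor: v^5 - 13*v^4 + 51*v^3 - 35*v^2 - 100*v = (v - 4)*(v^4 - 9*v^3 + 15*v^2 + 25*v) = v*(v - 4)*(v^3 - 9*v^2 + 15*v + 25) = v*(v - 4)*(v + 1)*(v^2 - 10*v + 25) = v*(v - 5)*(v - 4)*(v + 1)*(v - 5)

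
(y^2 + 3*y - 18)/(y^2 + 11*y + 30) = (y - 3)/(y + 5)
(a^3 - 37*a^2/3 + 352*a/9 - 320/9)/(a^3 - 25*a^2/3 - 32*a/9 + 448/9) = (3*a - 5)/(3*a + 7)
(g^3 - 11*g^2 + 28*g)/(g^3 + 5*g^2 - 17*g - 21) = g*(g^2 - 11*g + 28)/(g^3 + 5*g^2 - 17*g - 21)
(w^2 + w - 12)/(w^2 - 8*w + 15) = (w + 4)/(w - 5)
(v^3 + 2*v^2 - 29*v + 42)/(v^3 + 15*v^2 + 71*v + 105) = (v^2 - 5*v + 6)/(v^2 + 8*v + 15)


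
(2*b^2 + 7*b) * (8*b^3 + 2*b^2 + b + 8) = 16*b^5 + 60*b^4 + 16*b^3 + 23*b^2 + 56*b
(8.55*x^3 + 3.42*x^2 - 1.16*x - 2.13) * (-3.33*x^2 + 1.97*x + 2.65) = -28.4715*x^5 + 5.4549*x^4 + 33.2577*x^3 + 13.8707*x^2 - 7.2701*x - 5.6445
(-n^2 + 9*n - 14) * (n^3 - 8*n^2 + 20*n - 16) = -n^5 + 17*n^4 - 106*n^3 + 308*n^2 - 424*n + 224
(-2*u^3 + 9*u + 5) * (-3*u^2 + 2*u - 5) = 6*u^5 - 4*u^4 - 17*u^3 + 3*u^2 - 35*u - 25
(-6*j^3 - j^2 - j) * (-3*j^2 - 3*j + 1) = 18*j^5 + 21*j^4 + 2*j^2 - j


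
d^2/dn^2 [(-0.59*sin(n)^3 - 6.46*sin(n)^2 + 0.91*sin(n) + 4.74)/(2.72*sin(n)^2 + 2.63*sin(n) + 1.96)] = (4.36505600000001*sin(n)^7 + 12.661872*sin(n)^6 - 30.3301000000001*sin(n)^5 - 193.38427*sin(n)^4 + 151.701554*sin(n)^3 + 571.051074*sin(n)^2 + 181.678664*sin(n) - 43.982772)/(20.123648*sin(n)^6 + 58.373376*sin(n)^5 + 99.944496*sin(n)^4 + 102.317783*sin(n)^3 + 72.018828*sin(n)^2 + 30.310224*sin(n) + 7.529536)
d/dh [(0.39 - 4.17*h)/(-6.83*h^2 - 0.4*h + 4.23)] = (-28.4811*h^2 + 5.3274*h - 17.4831)/(46.6489*h^4 + 5.464*h^3 - 57.6218*h^2 - 3.384*h + 17.8929)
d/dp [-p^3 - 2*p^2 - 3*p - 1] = -3*p^2 - 4*p - 3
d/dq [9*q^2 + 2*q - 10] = 18*q + 2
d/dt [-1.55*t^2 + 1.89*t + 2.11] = 1.89 - 3.1*t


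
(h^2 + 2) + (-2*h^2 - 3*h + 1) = -h^2 - 3*h + 3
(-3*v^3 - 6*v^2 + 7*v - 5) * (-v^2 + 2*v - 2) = 3*v^5 - 13*v^3 + 31*v^2 - 24*v + 10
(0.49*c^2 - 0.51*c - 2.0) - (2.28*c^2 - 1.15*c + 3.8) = -1.79*c^2 + 0.64*c - 5.8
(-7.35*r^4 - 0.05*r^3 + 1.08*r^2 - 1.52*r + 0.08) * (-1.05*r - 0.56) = 7.7175*r^5 + 4.1685*r^4 - 1.106*r^3 + 0.9912*r^2 + 0.7672*r - 0.0448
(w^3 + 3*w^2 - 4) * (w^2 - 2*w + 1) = w^5 + w^4 - 5*w^3 - w^2 + 8*w - 4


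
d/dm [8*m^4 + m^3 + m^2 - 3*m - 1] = 32*m^3 + 3*m^2 + 2*m - 3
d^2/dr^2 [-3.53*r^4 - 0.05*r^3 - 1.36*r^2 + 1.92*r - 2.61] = -42.36*r^2 - 0.3*r - 2.72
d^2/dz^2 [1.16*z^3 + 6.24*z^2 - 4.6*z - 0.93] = 6.96*z + 12.48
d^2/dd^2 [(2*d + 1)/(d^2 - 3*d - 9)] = 2*(2*d^3 + 3*d^2 + 45*d - 36)/(d^6 - 9*d^5 + 135*d^3 - 729*d - 729)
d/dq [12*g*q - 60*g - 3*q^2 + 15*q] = 12*g - 6*q + 15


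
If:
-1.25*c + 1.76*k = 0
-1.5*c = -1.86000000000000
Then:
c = 1.24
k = 0.88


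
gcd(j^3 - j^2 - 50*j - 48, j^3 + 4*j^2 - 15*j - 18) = j^2 + 7*j + 6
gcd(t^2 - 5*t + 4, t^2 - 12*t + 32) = t - 4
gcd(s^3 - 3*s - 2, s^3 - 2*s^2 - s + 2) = s^2 - s - 2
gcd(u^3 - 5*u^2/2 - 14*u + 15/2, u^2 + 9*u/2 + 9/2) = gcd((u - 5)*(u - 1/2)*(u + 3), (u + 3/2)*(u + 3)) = u + 3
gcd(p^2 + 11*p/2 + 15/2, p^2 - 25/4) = p + 5/2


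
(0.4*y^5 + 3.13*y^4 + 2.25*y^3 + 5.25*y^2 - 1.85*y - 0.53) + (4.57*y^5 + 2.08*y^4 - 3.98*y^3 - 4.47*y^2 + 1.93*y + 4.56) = 4.97*y^5 + 5.21*y^4 - 1.73*y^3 + 0.78*y^2 + 0.0799999999999998*y + 4.03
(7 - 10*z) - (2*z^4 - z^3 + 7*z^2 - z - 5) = -2*z^4 + z^3 - 7*z^2 - 9*z + 12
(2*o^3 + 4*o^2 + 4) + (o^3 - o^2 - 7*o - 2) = 3*o^3 + 3*o^2 - 7*o + 2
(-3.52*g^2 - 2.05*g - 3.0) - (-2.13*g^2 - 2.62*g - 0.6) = -1.39*g^2 + 0.57*g - 2.4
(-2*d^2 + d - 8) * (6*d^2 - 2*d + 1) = -12*d^4 + 10*d^3 - 52*d^2 + 17*d - 8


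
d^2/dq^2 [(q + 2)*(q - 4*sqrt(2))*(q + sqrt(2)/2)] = 6*q - 7*sqrt(2) + 4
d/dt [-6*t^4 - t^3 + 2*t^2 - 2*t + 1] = -24*t^3 - 3*t^2 + 4*t - 2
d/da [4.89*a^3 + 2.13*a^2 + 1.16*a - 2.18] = 14.67*a^2 + 4.26*a + 1.16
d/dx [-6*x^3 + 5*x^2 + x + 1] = -18*x^2 + 10*x + 1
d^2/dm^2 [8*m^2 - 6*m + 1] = 16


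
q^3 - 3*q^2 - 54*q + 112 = (q - 8)*(q - 2)*(q + 7)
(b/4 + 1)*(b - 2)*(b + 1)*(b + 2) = b^4/4 + 5*b^3/4 - 5*b - 4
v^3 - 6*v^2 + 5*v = v*(v - 5)*(v - 1)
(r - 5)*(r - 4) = r^2 - 9*r + 20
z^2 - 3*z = z*(z - 3)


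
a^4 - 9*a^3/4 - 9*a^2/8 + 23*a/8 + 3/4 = (a - 2)*(a - 3/2)*(a + 1/4)*(a + 1)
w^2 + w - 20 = (w - 4)*(w + 5)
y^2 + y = y*(y + 1)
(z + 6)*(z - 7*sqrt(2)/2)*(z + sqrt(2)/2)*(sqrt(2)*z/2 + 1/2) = sqrt(2)*z^4/2 - 5*z^3/2 + 3*sqrt(2)*z^3 - 15*z^2 - 13*sqrt(2)*z^2/4 - 39*sqrt(2)*z/2 - 7*z/4 - 21/2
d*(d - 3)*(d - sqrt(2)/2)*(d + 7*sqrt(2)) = d^4 - 3*d^3 + 13*sqrt(2)*d^3/2 - 39*sqrt(2)*d^2/2 - 7*d^2 + 21*d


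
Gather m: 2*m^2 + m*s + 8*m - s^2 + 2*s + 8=2*m^2 + m*(s + 8) - s^2 + 2*s + 8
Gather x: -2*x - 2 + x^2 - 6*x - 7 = x^2 - 8*x - 9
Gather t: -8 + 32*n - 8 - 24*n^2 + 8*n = -24*n^2 + 40*n - 16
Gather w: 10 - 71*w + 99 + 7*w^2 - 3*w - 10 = 7*w^2 - 74*w + 99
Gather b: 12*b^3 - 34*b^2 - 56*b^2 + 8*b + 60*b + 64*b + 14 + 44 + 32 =12*b^3 - 90*b^2 + 132*b + 90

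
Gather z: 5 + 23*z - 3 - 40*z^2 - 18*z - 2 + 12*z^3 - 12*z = 12*z^3 - 40*z^2 - 7*z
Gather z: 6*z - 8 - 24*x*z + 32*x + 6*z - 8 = 32*x + z*(12 - 24*x) - 16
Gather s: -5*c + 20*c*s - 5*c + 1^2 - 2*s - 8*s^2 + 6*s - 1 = -10*c - 8*s^2 + s*(20*c + 4)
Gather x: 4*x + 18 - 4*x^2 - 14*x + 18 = -4*x^2 - 10*x + 36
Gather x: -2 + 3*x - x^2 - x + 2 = -x^2 + 2*x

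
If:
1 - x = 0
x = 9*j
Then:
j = 1/9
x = 1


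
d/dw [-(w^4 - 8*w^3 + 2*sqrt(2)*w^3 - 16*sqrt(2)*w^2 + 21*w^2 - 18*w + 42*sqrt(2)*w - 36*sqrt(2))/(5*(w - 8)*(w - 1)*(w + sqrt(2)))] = (-w^6 - 2*sqrt(2)*w^5 + 18*w^5 - 79*w^4 + 37*sqrt(2)*w^4 - 124*sqrt(2)*w^3 + 164*w^3 - 306*w^2 + 5*sqrt(2)*w^2 + 368*w + 312*sqrt(2)*w - 144*sqrt(2) - 24)/(5*(w^6 - 18*w^5 + 2*sqrt(2)*w^5 - 36*sqrt(2)*w^4 + 99*w^4 - 180*w^3 + 194*sqrt(2)*w^3 - 288*sqrt(2)*w^2 + 258*w^2 - 288*w + 128*sqrt(2)*w + 128))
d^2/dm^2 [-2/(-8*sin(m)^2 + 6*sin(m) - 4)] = (-64*sin(m)^4 + 36*sin(m)^3 + 119*sin(m)^2 - 78*sin(m) + 2)/(4*sin(m)^2 - 3*sin(m) + 2)^3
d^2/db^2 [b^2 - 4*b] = 2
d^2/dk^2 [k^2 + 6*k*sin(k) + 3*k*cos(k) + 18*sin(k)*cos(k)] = -6*k*sin(k) - 3*k*cos(k) - 6*sin(k) - 36*sin(2*k) + 12*cos(k) + 2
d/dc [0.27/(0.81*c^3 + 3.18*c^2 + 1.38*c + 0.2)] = (-0.6561*c^2 - 1.7172*c - 0.3726)/(0.81*c^3 + 3.18*c^2 + 1.38*c + 0.2)^2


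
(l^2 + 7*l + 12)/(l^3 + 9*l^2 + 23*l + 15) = (l + 4)/(l^2 + 6*l + 5)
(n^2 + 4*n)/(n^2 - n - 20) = n/(n - 5)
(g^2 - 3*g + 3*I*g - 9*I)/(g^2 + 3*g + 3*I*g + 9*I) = (g - 3)/(g + 3)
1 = 1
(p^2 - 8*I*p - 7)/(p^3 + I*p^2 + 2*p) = (p - 7*I)/(p*(p + 2*I))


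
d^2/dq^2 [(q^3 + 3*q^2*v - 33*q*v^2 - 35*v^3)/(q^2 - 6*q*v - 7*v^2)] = 56*v^2/(q^3 - 21*q^2*v + 147*q*v^2 - 343*v^3)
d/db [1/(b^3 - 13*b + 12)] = (13 - 3*b^2)/(b^3 - 13*b + 12)^2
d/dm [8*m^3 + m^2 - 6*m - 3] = 24*m^2 + 2*m - 6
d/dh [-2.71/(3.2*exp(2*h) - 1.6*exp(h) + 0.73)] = (17.344*exp(h) - 4.336)*exp(h)/(3.2*exp(2*h) - 1.6*exp(h) + 0.73)^2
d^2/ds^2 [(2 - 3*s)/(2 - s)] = 8/(s - 2)^3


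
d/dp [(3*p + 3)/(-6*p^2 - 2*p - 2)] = 9*p*(p + 2)/(2*(9*p^4 + 6*p^3 + 7*p^2 + 2*p + 1))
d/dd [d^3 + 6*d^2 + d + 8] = 3*d^2 + 12*d + 1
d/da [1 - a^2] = -2*a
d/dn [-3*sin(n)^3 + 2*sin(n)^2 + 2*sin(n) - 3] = (-9*sin(n)^2 + 4*sin(n) + 2)*cos(n)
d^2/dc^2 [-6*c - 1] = 0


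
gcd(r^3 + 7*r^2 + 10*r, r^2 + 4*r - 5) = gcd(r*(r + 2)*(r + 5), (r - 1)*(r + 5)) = r + 5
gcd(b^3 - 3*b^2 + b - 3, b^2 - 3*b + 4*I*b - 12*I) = b - 3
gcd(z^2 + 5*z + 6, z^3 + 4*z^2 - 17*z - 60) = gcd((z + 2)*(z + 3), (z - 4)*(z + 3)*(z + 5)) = z + 3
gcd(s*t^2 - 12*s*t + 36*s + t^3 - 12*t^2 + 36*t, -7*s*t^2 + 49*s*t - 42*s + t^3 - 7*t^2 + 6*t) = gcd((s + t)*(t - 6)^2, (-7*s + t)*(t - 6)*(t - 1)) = t - 6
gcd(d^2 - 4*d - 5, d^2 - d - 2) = d + 1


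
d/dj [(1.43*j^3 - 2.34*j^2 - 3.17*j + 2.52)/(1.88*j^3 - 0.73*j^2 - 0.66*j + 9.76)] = (3.3553*j^4 + 10.0316*j^3 + 26.8879*j^2 - 41.9976*j - 29.276)/(3.5344*j^6 - 2.7448*j^5 - 1.9487*j^4 + 37.6612*j^3 - 13.814*j^2 - 12.8832*j + 95.2576)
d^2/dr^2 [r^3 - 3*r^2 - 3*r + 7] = 6*r - 6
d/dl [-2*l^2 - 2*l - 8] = -4*l - 2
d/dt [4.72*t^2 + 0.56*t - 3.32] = 9.44*t + 0.56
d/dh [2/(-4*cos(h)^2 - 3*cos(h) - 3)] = -2*(8*cos(h) + 3)*sin(h)/(4*cos(h)^2 + 3*cos(h) + 3)^2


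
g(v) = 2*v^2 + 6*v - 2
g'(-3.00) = -6.00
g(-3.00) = -2.00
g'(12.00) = 54.00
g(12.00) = 358.00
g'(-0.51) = 3.96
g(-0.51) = -4.54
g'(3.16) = 18.64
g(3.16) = 36.93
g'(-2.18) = -2.72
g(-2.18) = -5.58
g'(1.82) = 13.28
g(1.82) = 15.54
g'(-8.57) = -28.28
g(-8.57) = 93.47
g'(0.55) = 8.20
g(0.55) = 1.90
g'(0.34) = 7.36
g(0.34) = 0.27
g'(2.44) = 15.76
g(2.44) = 24.55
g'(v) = 4*v + 6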